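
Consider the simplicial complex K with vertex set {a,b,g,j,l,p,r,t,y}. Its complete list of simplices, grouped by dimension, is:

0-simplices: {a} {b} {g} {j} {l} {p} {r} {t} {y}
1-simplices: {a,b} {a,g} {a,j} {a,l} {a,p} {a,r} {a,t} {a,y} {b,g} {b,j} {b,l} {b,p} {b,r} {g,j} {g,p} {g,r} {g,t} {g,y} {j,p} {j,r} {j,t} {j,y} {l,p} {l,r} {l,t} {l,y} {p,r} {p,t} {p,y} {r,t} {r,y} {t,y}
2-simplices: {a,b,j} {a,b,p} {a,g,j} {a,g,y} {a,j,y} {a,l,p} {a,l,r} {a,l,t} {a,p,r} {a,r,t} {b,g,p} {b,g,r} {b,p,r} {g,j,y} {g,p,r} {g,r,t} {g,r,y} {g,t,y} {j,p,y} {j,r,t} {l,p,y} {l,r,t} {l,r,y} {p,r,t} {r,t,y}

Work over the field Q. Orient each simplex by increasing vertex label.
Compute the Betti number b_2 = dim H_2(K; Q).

n_0=9 n_1=32 n_2=25  [Q]
∂1: piv[ab,ag,aj,al,ap,ar,at,ay] rk=8  ker:bg,bj,bl,bp,br,gj,gp,gr,gt,gy,jp,jr,jt,jy,lp,lr,lt,ly,pr,pt,py,rt,ry,ty
∂2: piv[abj,abp,agj,agy,ajy,alp,alr,alt,apr,art,bgp,bgr,bpr,grt,gry,gty,jpy,jrt,lpy,lry,prt] rk=21  ker:gjy,gpr,lrt,rty
b_2=(25−21)−0=4

b_2=4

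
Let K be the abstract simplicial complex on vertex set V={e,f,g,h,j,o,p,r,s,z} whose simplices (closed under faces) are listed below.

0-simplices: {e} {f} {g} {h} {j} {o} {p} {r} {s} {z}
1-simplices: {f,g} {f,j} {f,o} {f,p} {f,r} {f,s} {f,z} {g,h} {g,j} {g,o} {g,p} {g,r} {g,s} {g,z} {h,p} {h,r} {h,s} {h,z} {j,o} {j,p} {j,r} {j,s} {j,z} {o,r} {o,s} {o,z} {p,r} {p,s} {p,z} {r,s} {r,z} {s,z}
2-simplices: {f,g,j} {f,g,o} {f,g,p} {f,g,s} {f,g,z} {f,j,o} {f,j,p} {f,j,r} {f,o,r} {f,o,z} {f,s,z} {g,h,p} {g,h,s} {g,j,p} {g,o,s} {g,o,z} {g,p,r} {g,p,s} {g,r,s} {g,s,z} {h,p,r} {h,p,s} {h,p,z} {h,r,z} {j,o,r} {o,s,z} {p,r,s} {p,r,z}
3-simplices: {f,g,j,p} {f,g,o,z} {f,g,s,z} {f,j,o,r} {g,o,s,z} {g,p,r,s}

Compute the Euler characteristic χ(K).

χ(K)=0

n_0=10 n_1=32 n_2=28 n_3=6
χ=+10−32+28−6=0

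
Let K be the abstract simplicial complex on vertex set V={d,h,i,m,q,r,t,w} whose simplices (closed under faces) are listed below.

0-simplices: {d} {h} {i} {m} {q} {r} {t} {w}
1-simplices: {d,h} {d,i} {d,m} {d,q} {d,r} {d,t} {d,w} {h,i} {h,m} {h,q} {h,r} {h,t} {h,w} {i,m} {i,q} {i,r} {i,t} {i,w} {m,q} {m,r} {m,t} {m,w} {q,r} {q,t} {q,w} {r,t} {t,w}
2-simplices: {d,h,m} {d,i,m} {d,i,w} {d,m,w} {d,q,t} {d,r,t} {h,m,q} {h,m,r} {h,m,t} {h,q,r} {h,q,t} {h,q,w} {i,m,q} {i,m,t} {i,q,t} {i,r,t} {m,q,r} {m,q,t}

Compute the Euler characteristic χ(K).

χ(K)=-1

n_0=8 n_1=27 n_2=18
χ=+8−27+18=-1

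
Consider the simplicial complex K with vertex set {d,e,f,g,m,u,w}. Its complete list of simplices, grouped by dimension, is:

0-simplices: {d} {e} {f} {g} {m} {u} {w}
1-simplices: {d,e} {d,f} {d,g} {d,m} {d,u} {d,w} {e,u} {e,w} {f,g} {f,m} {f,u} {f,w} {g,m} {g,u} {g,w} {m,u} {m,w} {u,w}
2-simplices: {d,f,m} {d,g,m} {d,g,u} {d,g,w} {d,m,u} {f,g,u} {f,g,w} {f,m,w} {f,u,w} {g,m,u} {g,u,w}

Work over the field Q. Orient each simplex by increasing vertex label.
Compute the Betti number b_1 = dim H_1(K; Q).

n_0=7 n_1=18 n_2=11  [Q]
∂1: piv[de,df,dg,dm,du,dw] rk=6  ker:eu,ew,fg,fm,fu,fw,gm,gu,gw,mu,mw,uw
∂2: piv[dfm,dgm,dgu,dgw,dmu,fgu,fgw,fmw,fuw] rk=9  ker:gmu,guw
b_1=(18−6)−9=3

b_1=3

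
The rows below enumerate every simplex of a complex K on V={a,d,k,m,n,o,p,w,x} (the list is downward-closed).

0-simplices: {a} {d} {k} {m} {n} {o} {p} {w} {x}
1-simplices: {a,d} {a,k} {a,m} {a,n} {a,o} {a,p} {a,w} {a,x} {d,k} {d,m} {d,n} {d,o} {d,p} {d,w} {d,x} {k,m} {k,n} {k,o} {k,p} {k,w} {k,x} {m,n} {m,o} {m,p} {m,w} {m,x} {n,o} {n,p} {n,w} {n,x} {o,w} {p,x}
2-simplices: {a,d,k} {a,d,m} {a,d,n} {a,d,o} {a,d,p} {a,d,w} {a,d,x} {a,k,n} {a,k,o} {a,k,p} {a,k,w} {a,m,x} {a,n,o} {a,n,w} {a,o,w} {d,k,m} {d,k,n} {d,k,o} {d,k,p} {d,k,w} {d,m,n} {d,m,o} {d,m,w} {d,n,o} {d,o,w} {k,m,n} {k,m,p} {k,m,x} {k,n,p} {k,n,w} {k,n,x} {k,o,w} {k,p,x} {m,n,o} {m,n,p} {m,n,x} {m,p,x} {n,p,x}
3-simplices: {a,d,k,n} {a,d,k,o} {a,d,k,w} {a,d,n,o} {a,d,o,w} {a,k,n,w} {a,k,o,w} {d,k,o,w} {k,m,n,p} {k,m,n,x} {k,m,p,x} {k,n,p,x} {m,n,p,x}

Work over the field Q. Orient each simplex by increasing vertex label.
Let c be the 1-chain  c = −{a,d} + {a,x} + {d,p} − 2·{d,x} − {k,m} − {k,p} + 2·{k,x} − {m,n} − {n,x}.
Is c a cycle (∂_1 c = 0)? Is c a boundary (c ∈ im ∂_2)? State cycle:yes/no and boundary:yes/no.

n_0=9 n_1=32 n_2=38 n_3=13  [Q]
∂1: piv[ad,ak,am,an,ao,ap,aw,ax] rk=8  ker:dk,dm,dn,do,dp,dw,dx,km,kn,ko,kp,kw,kx,mn,mo,mp,mw,mx,no,np,nw,nx,ow,px
∂2: piv[adk,adm,adn,ado,adp,adw,adx,akn,ako,akp,akw,amx,ano,anw,aow,dkm,dmn,dmo,dmw,kmp,kmx,knp,knx,kpx] rk=24  ker:dkn,dko,dkp,dkw,dno,dow,kmn,knw,kow,mno,mnp,mnx,mpx,npx
∂3: piv[adkn,adko,adkw,adno,adow,aknw,akow,kmnp,kmnx,kmpx,knpx] rk=11  ker:dkow,mnpx
∂1c = 0
c vs im∂2: reduces to 0 ⇒ boundary

cycle:yes boundary:yes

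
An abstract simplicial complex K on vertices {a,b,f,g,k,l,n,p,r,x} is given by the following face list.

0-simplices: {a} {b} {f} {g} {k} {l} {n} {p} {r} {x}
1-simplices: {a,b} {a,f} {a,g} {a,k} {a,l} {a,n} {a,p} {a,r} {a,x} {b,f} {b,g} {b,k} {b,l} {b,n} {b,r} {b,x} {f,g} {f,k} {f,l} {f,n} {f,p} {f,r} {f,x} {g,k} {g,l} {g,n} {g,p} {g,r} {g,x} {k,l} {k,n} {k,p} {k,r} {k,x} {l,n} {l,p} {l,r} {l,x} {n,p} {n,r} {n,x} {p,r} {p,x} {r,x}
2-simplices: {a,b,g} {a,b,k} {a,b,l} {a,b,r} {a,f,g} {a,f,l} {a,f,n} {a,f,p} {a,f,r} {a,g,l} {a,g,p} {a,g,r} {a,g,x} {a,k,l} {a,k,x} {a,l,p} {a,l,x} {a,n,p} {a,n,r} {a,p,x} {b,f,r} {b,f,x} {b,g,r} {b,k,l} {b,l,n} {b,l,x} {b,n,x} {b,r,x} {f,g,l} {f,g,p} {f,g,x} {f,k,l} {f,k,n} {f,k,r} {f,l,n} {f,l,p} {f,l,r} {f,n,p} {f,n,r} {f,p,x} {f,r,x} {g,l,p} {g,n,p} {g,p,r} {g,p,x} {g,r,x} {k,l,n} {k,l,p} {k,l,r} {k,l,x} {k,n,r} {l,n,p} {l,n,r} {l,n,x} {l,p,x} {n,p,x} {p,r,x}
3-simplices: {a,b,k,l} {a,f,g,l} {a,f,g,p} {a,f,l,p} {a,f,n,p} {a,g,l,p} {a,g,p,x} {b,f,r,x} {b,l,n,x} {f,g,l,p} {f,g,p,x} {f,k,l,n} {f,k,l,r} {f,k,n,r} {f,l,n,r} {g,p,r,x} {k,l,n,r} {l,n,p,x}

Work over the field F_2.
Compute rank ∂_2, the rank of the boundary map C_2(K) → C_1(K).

n_0=10 n_1=44 n_2=57 n_3=18  [Z2]
∂1: piv[ab,af,ag,ak,al,an,ap,ar,ax] rk=9  ker:bf,bg,bk,bl,bn,br,bx,fg,fk,fl,fn,fp,fr,fx,gk,gl,gn,gp,gr,gx,kl,kn,kp,kr,kx,ln,lp,lr,lx,np,nr,nx,pr,px,rx
∂2: piv[abg,abk,abl,abr,afg,afl,afn,afp,afr,agl,agp,agr,agx,akl,akx,alp,alx,anp,anr,apx,bfr,bfx,bln,blx,bnx,brx,fkl,fkn,fkr,fln,flr,gnp,gpr,klp] rk=34  ker:bgr,bkl,fgl,fgp,fgx,flp,fnp,fnr,fpx,frx,glp,gpx,grx,kln,klr,klx,knr,lnp,lnr,lnx,lpx,npx,prx
∂3: piv[abkl,afgl,afgp,aflp,afnp,aglp,agpx,bfrx,blnx,fgpx,fkln,fklr,fknr,flnr,gprx,lnpx] rk=16  ker:fglp,klnr
rk∂_2=34

rank∂_2=34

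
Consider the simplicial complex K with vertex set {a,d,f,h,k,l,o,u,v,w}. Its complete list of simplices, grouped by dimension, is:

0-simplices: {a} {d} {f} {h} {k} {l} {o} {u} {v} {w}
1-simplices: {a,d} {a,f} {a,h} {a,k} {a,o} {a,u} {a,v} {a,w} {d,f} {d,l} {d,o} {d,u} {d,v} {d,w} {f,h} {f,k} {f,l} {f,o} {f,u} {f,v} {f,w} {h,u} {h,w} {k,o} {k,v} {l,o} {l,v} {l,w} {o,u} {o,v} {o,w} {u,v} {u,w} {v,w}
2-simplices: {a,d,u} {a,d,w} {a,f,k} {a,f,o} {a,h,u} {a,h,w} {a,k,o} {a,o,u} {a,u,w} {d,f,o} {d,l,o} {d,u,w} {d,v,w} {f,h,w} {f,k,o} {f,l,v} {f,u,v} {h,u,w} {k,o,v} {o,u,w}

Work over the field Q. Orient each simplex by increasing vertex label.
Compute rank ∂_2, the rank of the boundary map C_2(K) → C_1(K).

n_0=10 n_1=34 n_2=20  [Q]
∂1: piv[ad,af,ah,ak,ao,au,av,aw,dl] rk=9  ker:df,do,du,dv,dw,fh,fk,fl,fo,fu,fv,fw,hu,hw,ko,kv,lo,lv,lw,ou,ov,ow,uv,uw,vw
∂2: piv[adu,adw,afk,afo,ahu,ahw,ako,aou,auw,dfo,dlo,dvw,fhw,flv,fuv,kov,ouw] rk=17  ker:duw,fko,huw
rk∂_2=17

rank∂_2=17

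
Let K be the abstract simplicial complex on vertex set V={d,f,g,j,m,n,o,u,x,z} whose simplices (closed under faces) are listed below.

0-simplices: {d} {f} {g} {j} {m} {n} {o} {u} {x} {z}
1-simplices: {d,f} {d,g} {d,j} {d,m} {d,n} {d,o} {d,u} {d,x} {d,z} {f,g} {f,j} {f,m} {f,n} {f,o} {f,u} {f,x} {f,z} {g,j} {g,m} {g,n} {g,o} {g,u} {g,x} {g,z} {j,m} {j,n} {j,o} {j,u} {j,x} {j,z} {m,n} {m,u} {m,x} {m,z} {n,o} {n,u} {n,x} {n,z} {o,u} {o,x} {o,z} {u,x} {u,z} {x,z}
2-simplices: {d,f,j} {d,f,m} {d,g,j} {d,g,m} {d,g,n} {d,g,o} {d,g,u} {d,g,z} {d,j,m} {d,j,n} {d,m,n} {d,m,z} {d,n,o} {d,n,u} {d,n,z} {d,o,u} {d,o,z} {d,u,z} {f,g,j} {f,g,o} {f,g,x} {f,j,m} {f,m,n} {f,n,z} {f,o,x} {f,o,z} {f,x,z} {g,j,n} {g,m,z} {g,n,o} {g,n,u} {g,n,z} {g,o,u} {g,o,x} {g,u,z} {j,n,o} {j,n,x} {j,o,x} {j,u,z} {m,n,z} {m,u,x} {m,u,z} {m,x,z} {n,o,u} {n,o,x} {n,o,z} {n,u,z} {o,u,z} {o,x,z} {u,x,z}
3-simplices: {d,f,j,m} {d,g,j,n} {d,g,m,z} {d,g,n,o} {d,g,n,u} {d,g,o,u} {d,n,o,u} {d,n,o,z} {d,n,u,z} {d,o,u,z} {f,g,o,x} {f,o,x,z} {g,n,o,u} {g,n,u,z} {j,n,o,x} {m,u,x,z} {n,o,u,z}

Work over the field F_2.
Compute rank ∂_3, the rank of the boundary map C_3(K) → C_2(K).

rank∂_3=15

n_0=10 n_1=44 n_2=50 n_3=17  [Z2]
∂1: piv[df,dg,dj,dm,dn,do,du,dx,dz] rk=9  ker:fg,fj,fm,fn,fo,fu,fx,fz,gj,gm,gn,go,gu,gx,gz,jm,jn,jo,ju,jx,jz,mn,mu,mx,mz,no,nu,nx,nz,ou,ox,oz,ux,uz,xz
∂2: piv[dfj,dfm,dgj,dgm,dgn,dgo,dgu,dgz,djm,djn,dmn,dmz,dno,dnu,dnz,dou,doz,duz,fgj,fgo,fgx,fmn,fnz,fox,fxz,jno,jnx,jox,juz,mux,muz,mxz] rk=32  ker:fjm,foz,gjn,gmz,gno,gnu,gnz,gou,gox,guz,mnz,nou,nox,noz,nuz,ouz,oxz,uxz
∂3: piv[dfjm,dgjn,dgmz,dgno,dgnu,dgou,dnou,dnoz,dnuz,douz,fgox,foxz,gnuz,jnox,muxz] rk=15  ker:gnou,nouz
rk∂_3=15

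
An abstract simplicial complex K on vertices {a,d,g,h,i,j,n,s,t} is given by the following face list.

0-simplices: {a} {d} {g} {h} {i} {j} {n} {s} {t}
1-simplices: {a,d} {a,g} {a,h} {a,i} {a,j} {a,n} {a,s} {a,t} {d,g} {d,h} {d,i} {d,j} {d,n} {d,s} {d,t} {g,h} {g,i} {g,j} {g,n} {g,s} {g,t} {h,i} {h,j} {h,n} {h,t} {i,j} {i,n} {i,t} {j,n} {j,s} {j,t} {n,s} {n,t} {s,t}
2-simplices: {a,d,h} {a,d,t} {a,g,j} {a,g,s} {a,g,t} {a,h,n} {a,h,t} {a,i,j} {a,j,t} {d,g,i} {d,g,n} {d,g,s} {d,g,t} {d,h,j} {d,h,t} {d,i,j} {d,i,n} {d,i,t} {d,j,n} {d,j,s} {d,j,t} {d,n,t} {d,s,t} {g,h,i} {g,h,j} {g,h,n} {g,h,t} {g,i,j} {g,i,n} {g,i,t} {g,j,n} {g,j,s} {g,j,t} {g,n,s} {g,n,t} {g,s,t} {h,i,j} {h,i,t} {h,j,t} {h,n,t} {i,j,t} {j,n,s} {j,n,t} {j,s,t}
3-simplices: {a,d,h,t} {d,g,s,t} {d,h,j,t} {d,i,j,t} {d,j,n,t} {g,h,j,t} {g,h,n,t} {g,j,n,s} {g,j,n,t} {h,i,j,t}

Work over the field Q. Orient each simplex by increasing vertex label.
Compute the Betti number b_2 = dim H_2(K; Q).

n_0=9 n_1=34 n_2=44 n_3=10  [Q]
∂1: piv[ad,ag,ah,ai,aj,an,as,at] rk=8  ker:dg,dh,di,dj,dn,ds,dt,gh,gi,gj,gn,gs,gt,hi,hj,hn,ht,ij,in,it,jn,js,jt,ns,nt,st
∂2: piv[adh,adt,agj,ags,agt,ahn,aht,aij,ajt,dgi,dgn,dgs,dgt,dhj,dij,din,dit,djn,djs,djt,dnt,dst,ghi,ghj,ghn,gns] rk=26  ker:dht,ght,gij,gin,git,gjn,gjs,gjt,gnt,gst,hij,hit,hjt,hnt,ijt,jns,jnt,jst
∂3: piv[adht,dgst,dhjt,dijt,djnt,ghjt,ghnt,gjns,gjnt,hijt] rk=10
b_2=(44−26)−10=8

b_2=8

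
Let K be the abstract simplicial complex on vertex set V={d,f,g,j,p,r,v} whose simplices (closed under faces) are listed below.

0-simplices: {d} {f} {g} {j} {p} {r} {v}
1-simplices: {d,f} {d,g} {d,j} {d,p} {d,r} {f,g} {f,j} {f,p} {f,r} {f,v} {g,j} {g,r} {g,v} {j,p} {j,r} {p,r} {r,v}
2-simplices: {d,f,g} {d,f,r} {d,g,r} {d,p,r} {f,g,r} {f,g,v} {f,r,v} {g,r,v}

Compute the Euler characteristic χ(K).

n_0=7 n_1=17 n_2=8
χ=+7−17+8=-2

χ(K)=-2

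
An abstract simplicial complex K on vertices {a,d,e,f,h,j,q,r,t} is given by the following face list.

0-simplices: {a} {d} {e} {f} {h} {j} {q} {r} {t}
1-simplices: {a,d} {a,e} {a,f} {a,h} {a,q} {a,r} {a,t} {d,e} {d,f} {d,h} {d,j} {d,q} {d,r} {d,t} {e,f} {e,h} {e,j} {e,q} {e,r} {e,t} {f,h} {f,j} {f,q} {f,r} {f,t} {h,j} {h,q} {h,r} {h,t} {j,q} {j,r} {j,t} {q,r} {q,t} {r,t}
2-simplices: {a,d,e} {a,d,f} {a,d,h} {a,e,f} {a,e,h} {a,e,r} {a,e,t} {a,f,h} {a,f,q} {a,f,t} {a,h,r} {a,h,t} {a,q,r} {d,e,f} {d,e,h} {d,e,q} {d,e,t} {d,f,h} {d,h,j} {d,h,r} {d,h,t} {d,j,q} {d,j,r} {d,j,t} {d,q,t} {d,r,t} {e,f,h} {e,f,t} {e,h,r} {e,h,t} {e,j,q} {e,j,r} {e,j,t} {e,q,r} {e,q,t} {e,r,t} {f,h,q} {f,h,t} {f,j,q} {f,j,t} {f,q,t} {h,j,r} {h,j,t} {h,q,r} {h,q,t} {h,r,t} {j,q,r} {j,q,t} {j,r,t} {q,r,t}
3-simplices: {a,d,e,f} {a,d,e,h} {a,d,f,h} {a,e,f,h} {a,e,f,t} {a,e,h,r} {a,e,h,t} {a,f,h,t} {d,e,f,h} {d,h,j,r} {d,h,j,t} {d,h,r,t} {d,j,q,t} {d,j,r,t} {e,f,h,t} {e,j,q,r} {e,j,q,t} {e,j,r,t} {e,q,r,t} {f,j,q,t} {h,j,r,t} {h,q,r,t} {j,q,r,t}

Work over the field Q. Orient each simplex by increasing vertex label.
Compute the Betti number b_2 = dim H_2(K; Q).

b_2=5

n_0=9 n_1=35 n_2=50 n_3=23  [Q]
∂1: piv[ad,ae,af,ah,aq,ar,at,dj] rk=8  ker:de,df,dh,dq,dr,dt,ef,eh,ej,eq,er,et,fh,fj,fq,fr,ft,hj,hq,hr,ht,jq,jr,jt,qr,qt,rt
∂2: piv[ade,adf,adh,aef,aeh,aer,aet,afh,afq,aft,ahr,aht,aqr,deq,det,dhj,dhr,djq,djr,djt,dqt,drt,ejq,eqr,fhq,fjq] rk=26  ker:def,deh,dfh,dht,efh,eft,ehr,eht,ejr,ejt,eqt,ert,fht,fjt,fqt,hjr,hjt,hqr,hqt,hrt,jqr,jqt,jrt,qrt
∂3: piv[adef,adeh,adfh,aefh,aeft,aehr,aeht,afht,dhjr,dhjt,dhrt,djqt,djrt,ejqr,ejqt,ejrt,eqrt,fjqt,hqrt] rk=19  ker:defh,efht,hjrt,jqrt
b_2=(50−26)−19=5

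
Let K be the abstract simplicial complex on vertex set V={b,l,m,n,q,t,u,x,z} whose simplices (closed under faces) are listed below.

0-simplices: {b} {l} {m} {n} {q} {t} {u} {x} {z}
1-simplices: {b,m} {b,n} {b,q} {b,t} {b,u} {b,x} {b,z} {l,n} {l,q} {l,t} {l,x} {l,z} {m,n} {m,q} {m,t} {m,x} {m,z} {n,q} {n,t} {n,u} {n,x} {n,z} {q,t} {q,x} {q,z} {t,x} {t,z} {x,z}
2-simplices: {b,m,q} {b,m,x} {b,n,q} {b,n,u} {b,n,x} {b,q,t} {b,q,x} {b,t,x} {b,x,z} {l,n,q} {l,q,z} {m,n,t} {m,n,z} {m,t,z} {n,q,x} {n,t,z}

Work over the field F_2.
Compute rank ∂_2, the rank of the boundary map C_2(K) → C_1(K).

rank∂_2=14

n_0=9 n_1=28 n_2=16  [Z2]
∂1: piv[bm,bn,bq,bt,bu,bx,bz,ln] rk=8  ker:lq,lt,lx,lz,mn,mq,mt,mx,mz,nq,nt,nu,nx,nz,qt,qx,qz,tx,tz,xz
∂2: piv[bmq,bmx,bnq,bnu,bnx,bqt,bqx,btx,bxz,lnq,lqz,mnt,mnz,mtz] rk=14  ker:nqx,ntz
rk∂_2=14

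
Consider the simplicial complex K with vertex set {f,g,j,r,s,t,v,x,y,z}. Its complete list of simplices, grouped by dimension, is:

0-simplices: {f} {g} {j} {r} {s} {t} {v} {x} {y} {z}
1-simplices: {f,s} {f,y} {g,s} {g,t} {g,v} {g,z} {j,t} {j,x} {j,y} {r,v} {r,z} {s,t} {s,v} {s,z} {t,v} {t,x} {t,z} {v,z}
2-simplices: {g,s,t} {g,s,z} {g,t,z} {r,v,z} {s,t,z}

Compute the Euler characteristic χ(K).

χ(K)=-3

n_0=10 n_1=18 n_2=5
χ=+10−18+5=-3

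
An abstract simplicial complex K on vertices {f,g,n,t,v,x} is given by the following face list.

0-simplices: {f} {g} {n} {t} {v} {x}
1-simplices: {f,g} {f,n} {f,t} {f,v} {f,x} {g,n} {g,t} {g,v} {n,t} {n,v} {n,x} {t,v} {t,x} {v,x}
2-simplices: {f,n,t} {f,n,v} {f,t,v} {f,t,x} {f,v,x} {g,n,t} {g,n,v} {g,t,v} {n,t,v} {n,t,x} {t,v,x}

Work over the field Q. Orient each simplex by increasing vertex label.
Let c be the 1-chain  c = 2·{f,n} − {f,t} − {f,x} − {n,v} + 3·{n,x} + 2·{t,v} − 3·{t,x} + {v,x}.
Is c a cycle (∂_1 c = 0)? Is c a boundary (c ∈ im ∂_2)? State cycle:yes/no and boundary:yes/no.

n_0=6 n_1=14 n_2=11  [Q]
∂1: piv[fg,fn,ft,fv,fx] rk=5  ker:gn,gt,gv,nt,nv,nx,tv,tx,vx
∂2: piv[fnt,fnv,ftv,ftx,fvx,gnt,gnv,ntx] rk=8  ker:gtv,ntv,tvx
∂1c = 0
c vs im∂2: reduces to 0 ⇒ boundary

cycle:yes boundary:yes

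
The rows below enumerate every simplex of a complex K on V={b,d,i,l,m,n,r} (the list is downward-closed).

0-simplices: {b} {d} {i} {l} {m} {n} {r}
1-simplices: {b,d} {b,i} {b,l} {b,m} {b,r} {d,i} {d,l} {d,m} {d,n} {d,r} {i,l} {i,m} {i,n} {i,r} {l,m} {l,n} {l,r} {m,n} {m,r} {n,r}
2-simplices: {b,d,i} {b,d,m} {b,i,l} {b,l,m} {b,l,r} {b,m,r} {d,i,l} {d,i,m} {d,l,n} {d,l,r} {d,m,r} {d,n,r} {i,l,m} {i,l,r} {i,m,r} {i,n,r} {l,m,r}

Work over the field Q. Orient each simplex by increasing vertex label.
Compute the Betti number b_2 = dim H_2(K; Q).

n_0=7 n_1=20 n_2=17  [Q]
∂1: piv[bd,bi,bl,bm,br,dn] rk=6  ker:di,dl,dm,dr,il,im,in,ir,lm,ln,lr,mn,mr,nr
∂2: piv[bdi,bdm,bil,blm,blr,bmr,dil,dim,dln,dlr,dnr,ilr,inr] rk=13  ker:dmr,ilm,imr,lmr
b_2=(17−13)−0=4

b_2=4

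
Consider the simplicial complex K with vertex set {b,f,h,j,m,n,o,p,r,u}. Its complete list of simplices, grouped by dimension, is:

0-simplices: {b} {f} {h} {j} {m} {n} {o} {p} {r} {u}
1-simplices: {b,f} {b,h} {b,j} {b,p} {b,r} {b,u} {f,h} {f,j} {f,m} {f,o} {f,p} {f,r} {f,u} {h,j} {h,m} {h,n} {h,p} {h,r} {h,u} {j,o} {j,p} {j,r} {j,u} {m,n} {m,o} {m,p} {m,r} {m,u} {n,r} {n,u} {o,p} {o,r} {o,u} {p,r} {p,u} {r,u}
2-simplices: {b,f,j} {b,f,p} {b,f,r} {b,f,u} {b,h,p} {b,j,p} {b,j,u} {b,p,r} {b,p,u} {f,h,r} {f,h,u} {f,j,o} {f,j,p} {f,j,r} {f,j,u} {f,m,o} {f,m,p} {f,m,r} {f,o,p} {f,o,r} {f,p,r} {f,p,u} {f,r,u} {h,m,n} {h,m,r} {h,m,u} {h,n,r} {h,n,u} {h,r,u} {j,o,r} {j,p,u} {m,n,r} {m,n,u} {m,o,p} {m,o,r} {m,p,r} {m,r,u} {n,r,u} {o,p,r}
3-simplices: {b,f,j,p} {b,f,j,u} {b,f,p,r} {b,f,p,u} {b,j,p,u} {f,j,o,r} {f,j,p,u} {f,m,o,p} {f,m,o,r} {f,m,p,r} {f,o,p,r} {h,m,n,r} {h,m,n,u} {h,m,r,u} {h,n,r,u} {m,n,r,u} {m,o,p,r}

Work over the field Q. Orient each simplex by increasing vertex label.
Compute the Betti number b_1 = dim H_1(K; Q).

b_1=3

n_0=10 n_1=36 n_2=39 n_3=17  [Q]
∂1: piv[bf,bh,bj,bp,br,bu,fm,fo,hn] rk=9  ker:fh,fj,fp,fr,fu,hj,hm,hp,hr,hu,jo,jp,jr,ju,mn,mo,mp,mr,mu,nr,nu,op,or,ou,pr,pu,ru
∂2: piv[bfj,bfp,bfr,bfu,bhp,bjp,bju,bpr,bpu,fhr,fhu,fjo,fjr,fmo,fmp,fmr,fop,for,fru,hmn,hmr,hmu,hnr,hnu] rk=24  ker:fjp,fju,fpr,fpu,hru,jor,jpu,mnr,mnu,mop,mor,mpr,mru,nru,opr
∂3: piv[bfjp,bfju,bfpr,bfpu,bjpu,fjor,fmop,fmor,fmpr,fopr,hmnr,hmnu,hmru,hnru] rk=14  ker:fjpu,mnru,mopr
b_1=(36−9)−24=3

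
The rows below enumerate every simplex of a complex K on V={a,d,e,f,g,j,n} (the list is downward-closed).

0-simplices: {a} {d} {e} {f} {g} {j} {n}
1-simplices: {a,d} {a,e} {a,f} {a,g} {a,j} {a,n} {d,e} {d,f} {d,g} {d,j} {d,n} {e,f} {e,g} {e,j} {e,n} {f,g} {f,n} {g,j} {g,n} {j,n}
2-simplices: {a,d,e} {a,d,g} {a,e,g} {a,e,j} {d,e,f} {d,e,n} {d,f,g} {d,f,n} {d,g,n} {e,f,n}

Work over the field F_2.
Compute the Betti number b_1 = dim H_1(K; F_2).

b_1=5

n_0=7 n_1=20 n_2=10  [Z2]
∂1: piv[ad,ae,af,ag,aj,an] rk=6  ker:de,df,dg,dj,dn,ef,eg,ej,en,fg,fn,gj,gn,jn
∂2: piv[ade,adg,aeg,aej,def,den,dfg,dfn,dgn] rk=9  ker:efn
b_1=(20−6)−9=5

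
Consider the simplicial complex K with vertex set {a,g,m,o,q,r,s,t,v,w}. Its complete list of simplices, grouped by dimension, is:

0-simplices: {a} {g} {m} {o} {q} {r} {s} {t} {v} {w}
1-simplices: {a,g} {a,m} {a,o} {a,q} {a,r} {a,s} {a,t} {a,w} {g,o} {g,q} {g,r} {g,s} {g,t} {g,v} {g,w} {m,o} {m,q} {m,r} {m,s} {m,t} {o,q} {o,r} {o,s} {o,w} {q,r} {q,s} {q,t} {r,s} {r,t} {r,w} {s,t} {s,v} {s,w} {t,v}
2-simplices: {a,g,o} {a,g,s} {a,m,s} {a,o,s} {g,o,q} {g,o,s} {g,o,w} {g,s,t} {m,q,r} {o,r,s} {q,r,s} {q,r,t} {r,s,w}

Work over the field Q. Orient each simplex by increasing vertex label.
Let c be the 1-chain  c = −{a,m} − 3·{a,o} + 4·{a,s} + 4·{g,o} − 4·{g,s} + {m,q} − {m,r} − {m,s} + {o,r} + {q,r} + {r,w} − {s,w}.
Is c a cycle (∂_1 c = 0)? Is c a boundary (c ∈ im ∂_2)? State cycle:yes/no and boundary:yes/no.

n_0=10 n_1=34 n_2=13  [Q]
∂1: piv[ag,am,ao,aq,ar,as,at,aw,gv] rk=9  ker:go,gq,gr,gs,gt,gw,mo,mq,mr,ms,mt,oq,or,os,ow,qr,qs,qt,rs,rt,rw,st,sv,sw,tv
∂2: piv[ago,ags,ams,aos,goq,gow,gst,mqr,ors,qrs,qrt,rsw] rk=12  ker:gos
∂1c = 0
c vs im∂2: reduces to 0 ⇒ boundary

cycle:yes boundary:yes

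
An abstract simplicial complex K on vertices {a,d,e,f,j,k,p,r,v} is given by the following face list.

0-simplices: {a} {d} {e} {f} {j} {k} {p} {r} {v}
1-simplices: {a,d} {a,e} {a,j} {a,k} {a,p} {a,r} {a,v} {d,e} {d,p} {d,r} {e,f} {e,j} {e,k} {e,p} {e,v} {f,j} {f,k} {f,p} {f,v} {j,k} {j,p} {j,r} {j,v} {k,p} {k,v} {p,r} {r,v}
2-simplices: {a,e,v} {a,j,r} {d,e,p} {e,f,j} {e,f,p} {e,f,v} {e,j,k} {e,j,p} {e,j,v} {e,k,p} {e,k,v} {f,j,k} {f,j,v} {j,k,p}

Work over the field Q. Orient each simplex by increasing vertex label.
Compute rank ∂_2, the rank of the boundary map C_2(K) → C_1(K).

rank∂_2=12

n_0=9 n_1=27 n_2=14  [Q]
∂1: piv[ad,ae,aj,ak,ap,ar,av,ef] rk=8  ker:de,dp,dr,ej,ek,ep,ev,fj,fk,fp,fv,jk,jp,jr,jv,kp,kv,pr,rv
∂2: piv[aev,ajr,dep,efj,efp,efv,ejk,ejp,ejv,ekp,ekv,fjk] rk=12  ker:fjv,jkp
rk∂_2=12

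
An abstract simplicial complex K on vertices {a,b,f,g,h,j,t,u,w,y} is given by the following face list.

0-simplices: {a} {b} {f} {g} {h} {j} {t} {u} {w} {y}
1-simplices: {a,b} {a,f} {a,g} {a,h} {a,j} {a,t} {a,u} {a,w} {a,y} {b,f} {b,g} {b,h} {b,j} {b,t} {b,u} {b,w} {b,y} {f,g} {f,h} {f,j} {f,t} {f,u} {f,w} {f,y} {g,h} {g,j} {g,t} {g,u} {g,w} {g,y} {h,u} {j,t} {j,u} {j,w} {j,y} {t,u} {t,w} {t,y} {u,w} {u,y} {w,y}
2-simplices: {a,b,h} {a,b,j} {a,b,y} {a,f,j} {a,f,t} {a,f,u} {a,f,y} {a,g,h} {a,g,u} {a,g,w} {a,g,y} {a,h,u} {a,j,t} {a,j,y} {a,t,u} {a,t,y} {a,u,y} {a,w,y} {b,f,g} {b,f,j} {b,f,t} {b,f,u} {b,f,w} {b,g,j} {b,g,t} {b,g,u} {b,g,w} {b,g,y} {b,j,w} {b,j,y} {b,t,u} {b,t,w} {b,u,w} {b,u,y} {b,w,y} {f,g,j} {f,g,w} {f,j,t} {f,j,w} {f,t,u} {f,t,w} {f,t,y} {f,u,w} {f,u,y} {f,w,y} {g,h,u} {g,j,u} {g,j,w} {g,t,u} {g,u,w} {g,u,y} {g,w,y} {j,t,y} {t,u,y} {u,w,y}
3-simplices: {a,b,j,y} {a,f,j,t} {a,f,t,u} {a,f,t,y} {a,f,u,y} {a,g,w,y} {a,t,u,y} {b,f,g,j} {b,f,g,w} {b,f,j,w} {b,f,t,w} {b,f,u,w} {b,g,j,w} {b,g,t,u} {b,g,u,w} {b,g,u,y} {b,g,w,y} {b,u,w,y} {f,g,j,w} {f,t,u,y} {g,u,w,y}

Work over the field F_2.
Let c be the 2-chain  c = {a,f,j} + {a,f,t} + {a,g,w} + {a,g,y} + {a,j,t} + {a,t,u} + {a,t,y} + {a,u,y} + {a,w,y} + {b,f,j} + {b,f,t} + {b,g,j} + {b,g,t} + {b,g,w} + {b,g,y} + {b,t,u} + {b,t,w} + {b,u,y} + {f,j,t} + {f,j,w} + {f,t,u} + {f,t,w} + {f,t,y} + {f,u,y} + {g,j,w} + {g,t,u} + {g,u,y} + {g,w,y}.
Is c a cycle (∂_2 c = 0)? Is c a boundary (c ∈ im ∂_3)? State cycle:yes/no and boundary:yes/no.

cycle:yes boundary:yes

n_0=10 n_1=41 n_2=55 n_3=21  [Z2]
∂1: piv[ab,af,ag,ah,aj,at,au,aw,ay] rk=9  ker:bf,bg,bh,bj,bt,bu,bw,by,fg,fh,fj,ft,fu,fw,fy,gh,gj,gt,gu,gw,gy,hu,jt,ju,jw,jy,tu,tw,ty,uw,uy,wy
∂2: piv[abh,abj,aby,afj,aft,afu,afy,agh,agu,agw,agy,ahu,ajt,ajy,atu,aty,auy,awy,bfg,bfj,bft,bfu,bfw,bgj,bgt,bgu,bgw,bjw,btw,buw,gju] rk=31  ker:bgy,bjy,btu,buy,bwy,fgj,fgw,fjt,fjw,ftu,ftw,fty,fuw,fuy,fwy,ghu,gjw,gtu,guw,guy,gwy,jty,tuy,uwy
∂3: piv[abjy,afjt,aftu,afty,afuy,agwy,atuy,bfgj,bfgw,bfjw,bftw,bfuw,bgjw,bgtu,bguw,bguy,bgwy,buwy] rk=18  ker:fgjw,ftuy,guwy
∂2c = 0
c vs im∂3: reduces to 0 ⇒ boundary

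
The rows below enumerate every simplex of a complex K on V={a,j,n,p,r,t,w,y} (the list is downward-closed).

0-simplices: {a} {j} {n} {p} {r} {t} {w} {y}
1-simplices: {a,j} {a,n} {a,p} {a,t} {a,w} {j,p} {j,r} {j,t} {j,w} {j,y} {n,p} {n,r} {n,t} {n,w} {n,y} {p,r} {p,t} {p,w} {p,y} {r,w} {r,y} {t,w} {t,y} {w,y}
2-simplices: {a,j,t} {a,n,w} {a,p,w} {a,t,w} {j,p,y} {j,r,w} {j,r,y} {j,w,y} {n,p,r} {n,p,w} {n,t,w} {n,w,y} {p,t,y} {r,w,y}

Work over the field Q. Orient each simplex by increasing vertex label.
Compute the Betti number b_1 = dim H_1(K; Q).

n_0=8 n_1=24 n_2=14  [Q]
∂1: piv[aj,an,ap,at,aw,jr,jy] rk=7  ker:jp,jt,jw,np,nr,nt,nw,ny,pr,pt,pw,py,rw,ry,tw,ty,wy
∂2: piv[ajt,anw,apw,atw,jpy,jrw,jry,jwy,npr,npw,ntw,nwy,pty] rk=13  ker:rwy
b_1=(24−7)−13=4

b_1=4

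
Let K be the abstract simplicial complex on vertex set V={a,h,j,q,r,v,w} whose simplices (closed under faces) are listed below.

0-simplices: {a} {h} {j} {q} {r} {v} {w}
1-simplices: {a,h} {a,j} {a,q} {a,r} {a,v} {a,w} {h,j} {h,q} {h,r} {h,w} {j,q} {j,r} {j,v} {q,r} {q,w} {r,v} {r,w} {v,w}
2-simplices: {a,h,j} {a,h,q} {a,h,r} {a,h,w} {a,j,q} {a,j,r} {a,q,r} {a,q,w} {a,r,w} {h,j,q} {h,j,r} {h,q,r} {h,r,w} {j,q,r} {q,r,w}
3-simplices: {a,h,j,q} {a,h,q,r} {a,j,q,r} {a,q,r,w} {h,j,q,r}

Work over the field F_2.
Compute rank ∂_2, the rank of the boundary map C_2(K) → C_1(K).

n_0=7 n_1=18 n_2=15 n_3=5  [Z2]
∂1: piv[ah,aj,aq,ar,av,aw] rk=6  ker:hj,hq,hr,hw,jq,jr,jv,qr,qw,rv,rw,vw
∂2: piv[ahj,ahq,ahr,ahw,ajq,ajr,aqr,aqw,arw] rk=9  ker:hjq,hjr,hqr,hrw,jqr,qrw
∂3: piv[ahjq,ahqr,ajqr,aqrw,hjqr] rk=5
rk∂_2=9

rank∂_2=9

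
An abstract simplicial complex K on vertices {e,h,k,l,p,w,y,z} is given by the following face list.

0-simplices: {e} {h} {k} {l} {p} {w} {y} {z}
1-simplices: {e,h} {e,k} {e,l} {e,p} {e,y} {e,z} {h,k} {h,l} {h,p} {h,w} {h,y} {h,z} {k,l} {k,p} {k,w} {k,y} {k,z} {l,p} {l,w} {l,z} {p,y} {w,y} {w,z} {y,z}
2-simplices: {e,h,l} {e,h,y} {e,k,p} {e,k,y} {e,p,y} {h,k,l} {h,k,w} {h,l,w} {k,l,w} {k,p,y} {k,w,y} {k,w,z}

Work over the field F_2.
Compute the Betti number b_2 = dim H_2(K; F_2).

n_0=8 n_1=24 n_2=12  [Z2]
∂1: piv[eh,ek,el,ep,ey,ez,hw] rk=7  ker:hk,hl,hp,hy,hz,kl,kp,kw,ky,kz,lp,lw,lz,py,wy,wz,yz
∂2: piv[ehl,ehy,ekp,eky,epy,hkl,hkw,hlw,kwy,kwz] rk=10  ker:klw,kpy
b_2=(12−10)−0=2

b_2=2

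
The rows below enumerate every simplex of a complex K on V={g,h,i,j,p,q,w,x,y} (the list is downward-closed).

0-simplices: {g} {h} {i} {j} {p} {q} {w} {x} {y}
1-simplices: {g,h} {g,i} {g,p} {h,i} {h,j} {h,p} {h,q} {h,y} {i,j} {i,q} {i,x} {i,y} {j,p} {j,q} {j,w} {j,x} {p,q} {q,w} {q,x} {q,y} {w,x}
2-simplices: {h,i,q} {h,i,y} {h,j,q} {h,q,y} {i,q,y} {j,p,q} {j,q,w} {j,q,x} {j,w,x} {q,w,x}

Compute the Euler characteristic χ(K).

χ(K)=-2

n_0=9 n_1=21 n_2=10
χ=+9−21+10=-2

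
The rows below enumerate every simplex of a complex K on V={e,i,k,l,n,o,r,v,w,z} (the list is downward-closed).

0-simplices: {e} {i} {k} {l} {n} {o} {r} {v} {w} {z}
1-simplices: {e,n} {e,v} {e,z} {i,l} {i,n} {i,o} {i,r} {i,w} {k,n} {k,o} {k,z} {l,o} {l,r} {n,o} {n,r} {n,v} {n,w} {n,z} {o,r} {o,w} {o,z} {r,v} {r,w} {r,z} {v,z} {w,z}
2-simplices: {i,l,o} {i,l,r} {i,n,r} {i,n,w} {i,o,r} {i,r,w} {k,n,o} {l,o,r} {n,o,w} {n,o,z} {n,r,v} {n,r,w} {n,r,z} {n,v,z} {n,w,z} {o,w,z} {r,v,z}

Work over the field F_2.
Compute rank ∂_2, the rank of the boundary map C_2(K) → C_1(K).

rank∂_2=13

n_0=10 n_1=26 n_2=17  [Z2]
∂1: piv[en,ev,ez,il,in,io,ir,iw,kn] rk=9  ker:ko,kz,lo,lr,no,nr,nv,nw,nz,or,ow,oz,rv,rw,rz,vz,wz
∂2: piv[ilo,ilr,inr,inw,ior,irw,kno,now,noz,nrv,nrz,nvz,nwz] rk=13  ker:lor,nrw,owz,rvz
rk∂_2=13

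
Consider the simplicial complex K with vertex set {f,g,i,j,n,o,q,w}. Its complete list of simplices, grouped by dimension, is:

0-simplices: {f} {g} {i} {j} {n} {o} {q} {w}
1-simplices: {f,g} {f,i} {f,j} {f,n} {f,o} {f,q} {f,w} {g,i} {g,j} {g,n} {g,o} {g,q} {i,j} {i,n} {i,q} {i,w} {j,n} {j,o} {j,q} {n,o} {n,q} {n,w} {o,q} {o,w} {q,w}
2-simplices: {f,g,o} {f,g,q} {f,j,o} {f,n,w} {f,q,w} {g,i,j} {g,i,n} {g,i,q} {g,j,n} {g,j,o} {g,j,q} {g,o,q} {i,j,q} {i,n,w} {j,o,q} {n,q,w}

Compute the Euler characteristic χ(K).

n_0=8 n_1=25 n_2=16
χ=+8−25+16=-1

χ(K)=-1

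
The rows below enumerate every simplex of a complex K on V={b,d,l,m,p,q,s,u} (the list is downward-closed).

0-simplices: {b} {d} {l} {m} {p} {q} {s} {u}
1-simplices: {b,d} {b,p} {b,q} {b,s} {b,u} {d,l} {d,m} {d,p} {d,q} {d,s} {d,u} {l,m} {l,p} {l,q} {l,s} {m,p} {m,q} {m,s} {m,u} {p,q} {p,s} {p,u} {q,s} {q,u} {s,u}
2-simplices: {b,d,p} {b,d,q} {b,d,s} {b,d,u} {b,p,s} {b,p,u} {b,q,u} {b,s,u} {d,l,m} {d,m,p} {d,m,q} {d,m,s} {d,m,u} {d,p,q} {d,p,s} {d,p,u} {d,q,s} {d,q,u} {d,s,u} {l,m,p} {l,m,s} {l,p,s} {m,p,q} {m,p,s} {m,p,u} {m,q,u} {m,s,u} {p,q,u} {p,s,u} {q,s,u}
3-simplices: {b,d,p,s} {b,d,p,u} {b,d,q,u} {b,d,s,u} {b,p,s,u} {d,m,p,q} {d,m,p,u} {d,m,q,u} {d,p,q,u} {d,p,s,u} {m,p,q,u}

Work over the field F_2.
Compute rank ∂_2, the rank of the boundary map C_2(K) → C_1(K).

n_0=8 n_1=25 n_2=30 n_3=11  [Z2]
∂1: piv[bd,bp,bq,bs,bu,dl,dm] rk=7  ker:dp,dq,ds,du,lm,lp,lq,ls,mp,mq,ms,mu,pq,ps,pu,qs,qu,su
∂2: piv[bdp,bdq,bds,bdu,bps,bpu,bqu,bsu,dlm,dmp,dmq,dms,dmu,dpq,dqs,lmp,lms] rk=17  ker:dps,dpu,dqu,dsu,lps,mpq,mps,mpu,mqu,msu,pqu,psu,qsu
∂3: piv[bdps,bdpu,bdqu,bdsu,bpsu,dmpq,dmpu,dmqu,dpqu] rk=9  ker:dpsu,mpqu
rk∂_2=17

rank∂_2=17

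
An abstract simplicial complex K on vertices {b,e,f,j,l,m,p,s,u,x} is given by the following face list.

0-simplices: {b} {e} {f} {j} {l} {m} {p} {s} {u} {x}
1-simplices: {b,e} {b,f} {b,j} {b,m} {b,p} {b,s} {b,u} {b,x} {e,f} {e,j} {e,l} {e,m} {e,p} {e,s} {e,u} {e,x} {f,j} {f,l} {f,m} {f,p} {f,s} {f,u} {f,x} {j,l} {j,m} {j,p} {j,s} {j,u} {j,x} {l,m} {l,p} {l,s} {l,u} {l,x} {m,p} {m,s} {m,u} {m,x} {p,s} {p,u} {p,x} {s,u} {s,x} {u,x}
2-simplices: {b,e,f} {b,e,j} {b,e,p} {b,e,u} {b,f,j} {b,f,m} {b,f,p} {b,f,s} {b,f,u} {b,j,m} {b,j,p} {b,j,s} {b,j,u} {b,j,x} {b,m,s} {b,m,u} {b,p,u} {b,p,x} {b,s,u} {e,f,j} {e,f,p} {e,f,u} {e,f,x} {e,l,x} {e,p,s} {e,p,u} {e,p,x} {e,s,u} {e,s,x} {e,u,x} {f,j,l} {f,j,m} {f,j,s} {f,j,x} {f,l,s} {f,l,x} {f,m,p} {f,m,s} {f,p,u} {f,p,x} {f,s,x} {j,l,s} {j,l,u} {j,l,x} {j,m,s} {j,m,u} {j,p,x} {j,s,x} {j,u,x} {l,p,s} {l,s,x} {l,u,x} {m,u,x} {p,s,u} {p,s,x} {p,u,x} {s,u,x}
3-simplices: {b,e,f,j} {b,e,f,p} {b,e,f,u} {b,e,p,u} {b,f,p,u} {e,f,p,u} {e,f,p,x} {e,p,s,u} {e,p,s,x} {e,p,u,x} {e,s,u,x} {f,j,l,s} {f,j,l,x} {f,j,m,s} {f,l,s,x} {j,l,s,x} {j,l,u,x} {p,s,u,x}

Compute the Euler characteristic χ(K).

χ(K)=5

n_0=10 n_1=44 n_2=57 n_3=18
χ=+10−44+57−18=5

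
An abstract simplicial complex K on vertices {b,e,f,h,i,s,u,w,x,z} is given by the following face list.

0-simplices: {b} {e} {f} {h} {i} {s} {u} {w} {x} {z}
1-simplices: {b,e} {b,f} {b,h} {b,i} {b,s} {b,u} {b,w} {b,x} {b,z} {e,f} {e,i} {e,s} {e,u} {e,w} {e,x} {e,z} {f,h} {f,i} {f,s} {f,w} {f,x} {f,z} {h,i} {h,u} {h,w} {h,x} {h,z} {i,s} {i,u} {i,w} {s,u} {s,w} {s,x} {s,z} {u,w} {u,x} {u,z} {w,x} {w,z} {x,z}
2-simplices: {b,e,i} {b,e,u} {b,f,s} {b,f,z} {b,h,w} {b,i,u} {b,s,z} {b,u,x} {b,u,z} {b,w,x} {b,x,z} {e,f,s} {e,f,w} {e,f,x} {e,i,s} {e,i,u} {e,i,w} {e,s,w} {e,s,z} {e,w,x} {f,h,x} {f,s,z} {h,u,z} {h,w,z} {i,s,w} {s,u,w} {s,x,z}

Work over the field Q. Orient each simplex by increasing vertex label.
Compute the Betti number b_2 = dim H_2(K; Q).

n_0=10 n_1=40 n_2=27  [Q]
∂1: piv[be,bf,bh,bi,bs,bu,bw,bx,bz] rk=9  ker:ef,ei,es,eu,ew,ex,ez,fh,fi,fs,fw,fx,fz,hi,hu,hw,hx,hz,is,iu,iw,su,sw,sx,sz,uw,ux,uz,wx,wz,xz
∂2: piv[bei,beu,bfs,bfz,bhw,biu,bsz,bux,buz,bwx,bxz,efs,efw,efx,eis,eiw,esw,esz,ewx,fhx,huz,hwz,suw,sxz] rk=24  ker:eiu,fsz,isw
b_2=(27−24)−0=3

b_2=3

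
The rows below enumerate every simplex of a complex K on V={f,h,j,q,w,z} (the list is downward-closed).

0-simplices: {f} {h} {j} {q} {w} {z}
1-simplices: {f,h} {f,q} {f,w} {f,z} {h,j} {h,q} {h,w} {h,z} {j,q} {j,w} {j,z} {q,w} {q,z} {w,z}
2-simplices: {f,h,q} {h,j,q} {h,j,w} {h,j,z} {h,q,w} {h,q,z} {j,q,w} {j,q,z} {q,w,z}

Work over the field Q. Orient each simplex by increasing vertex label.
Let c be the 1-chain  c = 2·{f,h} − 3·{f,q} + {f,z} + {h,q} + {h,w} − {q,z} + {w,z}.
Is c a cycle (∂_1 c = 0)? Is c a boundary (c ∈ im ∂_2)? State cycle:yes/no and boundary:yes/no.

cycle:no boundary:no

n_0=6 n_1=14 n_2=9  [Q]
∂1: piv[fh,fq,fw,fz,hj] rk=5  ker:hq,hw,hz,jq,jw,jz,qw,qz,wz
∂2: piv[fhq,hjq,hjw,hjz,hqw,hqz,qwz] rk=7  ker:jqw,jqz
∂1c = −{q} + {z}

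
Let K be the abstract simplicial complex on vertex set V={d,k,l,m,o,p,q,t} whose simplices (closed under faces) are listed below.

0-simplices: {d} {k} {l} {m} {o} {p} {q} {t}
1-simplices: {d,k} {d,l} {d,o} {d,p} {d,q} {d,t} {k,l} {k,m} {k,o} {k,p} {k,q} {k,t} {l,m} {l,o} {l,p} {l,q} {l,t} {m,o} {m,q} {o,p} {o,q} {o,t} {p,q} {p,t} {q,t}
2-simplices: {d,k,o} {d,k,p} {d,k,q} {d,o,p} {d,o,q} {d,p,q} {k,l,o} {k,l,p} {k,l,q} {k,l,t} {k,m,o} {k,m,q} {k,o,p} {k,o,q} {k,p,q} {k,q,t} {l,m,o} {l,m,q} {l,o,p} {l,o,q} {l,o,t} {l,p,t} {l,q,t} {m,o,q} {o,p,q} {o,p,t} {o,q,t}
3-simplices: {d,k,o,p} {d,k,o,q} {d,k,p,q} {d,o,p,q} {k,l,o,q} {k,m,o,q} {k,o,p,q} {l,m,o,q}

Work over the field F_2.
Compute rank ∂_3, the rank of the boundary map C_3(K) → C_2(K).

n_0=8 n_1=25 n_2=27 n_3=8  [Z2]
∂1: piv[dk,dl,do,dp,dq,dt,km] rk=7  ker:kl,ko,kp,kq,kt,lm,lo,lp,lq,lt,mo,mq,op,oq,ot,pq,pt,qt
∂2: piv[dko,dkp,dkq,dop,doq,dpq,klo,klp,klq,klt,kmo,kmq,kqt,lmo,lot,lpt] rk=16  ker:kop,koq,kpq,lmq,lop,loq,lqt,moq,opq,opt,oqt
∂3: piv[dkop,dkoq,dkpq,dopq,kloq,kmoq,lmoq] rk=7  ker:kopq
rk∂_3=7

rank∂_3=7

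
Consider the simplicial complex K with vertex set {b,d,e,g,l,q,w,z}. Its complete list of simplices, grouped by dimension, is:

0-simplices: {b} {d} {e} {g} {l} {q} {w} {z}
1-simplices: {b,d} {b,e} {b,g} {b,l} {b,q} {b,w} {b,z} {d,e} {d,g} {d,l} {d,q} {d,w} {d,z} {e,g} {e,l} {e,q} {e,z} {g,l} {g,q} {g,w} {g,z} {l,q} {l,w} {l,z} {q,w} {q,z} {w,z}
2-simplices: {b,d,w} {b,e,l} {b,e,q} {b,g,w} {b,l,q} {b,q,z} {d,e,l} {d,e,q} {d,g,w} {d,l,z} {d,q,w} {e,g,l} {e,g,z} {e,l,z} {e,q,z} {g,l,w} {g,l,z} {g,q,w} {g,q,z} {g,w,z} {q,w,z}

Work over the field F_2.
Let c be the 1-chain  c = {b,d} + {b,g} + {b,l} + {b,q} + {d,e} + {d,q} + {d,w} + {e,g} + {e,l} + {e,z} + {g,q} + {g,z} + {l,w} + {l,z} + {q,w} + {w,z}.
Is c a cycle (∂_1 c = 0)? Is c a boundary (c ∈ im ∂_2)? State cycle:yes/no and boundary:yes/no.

cycle:yes boundary:yes

n_0=8 n_1=27 n_2=21  [Z2]
∂1: piv[bd,be,bg,bl,bq,bw,bz] rk=7  ker:de,dg,dl,dq,dw,dz,eg,el,eq,ez,gl,gq,gw,gz,lq,lw,lz,qw,qz,wz
∂2: piv[bdw,bel,beq,bgw,blq,bqz,del,deq,dgw,dlz,dqw,egl,egz,elz,eqz,glw,gqw,gqz,gwz] rk=19  ker:glz,qwz
∂1c = 0
c vs im∂2: reduces to 0 ⇒ boundary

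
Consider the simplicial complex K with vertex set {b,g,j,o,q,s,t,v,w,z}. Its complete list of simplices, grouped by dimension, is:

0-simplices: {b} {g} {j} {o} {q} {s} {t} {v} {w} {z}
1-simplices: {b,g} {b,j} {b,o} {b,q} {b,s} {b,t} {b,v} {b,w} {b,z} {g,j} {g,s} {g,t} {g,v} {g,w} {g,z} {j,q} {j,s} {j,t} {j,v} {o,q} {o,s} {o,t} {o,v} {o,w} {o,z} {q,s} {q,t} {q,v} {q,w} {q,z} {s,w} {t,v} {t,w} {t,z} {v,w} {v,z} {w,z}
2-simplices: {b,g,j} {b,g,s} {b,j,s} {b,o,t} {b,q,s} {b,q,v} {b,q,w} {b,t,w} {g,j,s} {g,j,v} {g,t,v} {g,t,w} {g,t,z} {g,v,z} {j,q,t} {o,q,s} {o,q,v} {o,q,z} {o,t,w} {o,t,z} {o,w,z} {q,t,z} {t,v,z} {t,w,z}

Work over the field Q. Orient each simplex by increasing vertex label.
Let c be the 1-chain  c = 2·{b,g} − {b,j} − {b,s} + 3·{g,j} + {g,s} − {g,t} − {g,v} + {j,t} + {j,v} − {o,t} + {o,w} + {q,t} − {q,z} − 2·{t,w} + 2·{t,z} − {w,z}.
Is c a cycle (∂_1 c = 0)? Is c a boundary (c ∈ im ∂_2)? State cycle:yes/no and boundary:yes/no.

n_0=10 n_1=37 n_2=24  [Q]
∂1: piv[bg,bj,bo,bq,bs,bt,bv,bw,bz] rk=9  ker:gj,gs,gt,gv,gw,gz,jq,js,jt,jv,oq,os,ot,ov,ow,oz,qs,qt,qv,qw,qz,sw,tv,tw,tz,vw,vz,wz
∂2: piv[bgj,bgs,bjs,bot,bqs,bqv,bqw,btw,gjv,gtv,gtw,gtz,gvz,jqt,oqs,oqv,oqz,otw,otz,owz,qtz] rk=21  ker:gjs,tvz,twz
∂1c = 0
c vs im∂2: residual ≠ 0 ⇒ not boundary

cycle:yes boundary:no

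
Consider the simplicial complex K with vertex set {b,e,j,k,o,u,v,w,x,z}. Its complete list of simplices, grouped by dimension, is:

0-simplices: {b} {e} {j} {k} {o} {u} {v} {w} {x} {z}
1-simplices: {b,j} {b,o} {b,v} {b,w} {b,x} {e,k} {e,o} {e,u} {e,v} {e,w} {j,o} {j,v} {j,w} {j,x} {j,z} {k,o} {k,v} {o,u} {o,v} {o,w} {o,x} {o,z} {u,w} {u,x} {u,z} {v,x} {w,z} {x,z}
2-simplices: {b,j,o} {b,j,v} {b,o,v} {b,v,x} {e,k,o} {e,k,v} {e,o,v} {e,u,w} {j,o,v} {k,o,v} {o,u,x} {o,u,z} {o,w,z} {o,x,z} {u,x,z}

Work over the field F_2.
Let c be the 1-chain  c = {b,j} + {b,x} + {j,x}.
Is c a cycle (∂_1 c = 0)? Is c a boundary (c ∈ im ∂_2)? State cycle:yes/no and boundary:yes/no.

cycle:yes boundary:no

n_0=10 n_1=28 n_2=15  [Z2]
∂1: piv[bj,bo,bv,bw,bx,ek,eo,eu,jz] rk=9  ker:ev,ew,jo,jv,jw,jx,ko,kv,ou,ov,ow,ox,oz,uw,ux,uz,vx,wz,xz
∂2: piv[bjo,bjv,bov,bvx,eko,ekv,eov,euw,oux,ouz,owz,oxz] rk=12  ker:jov,kov,uxz
∂1c = 0
c vs im∂2: residual ≠ 0 ⇒ not boundary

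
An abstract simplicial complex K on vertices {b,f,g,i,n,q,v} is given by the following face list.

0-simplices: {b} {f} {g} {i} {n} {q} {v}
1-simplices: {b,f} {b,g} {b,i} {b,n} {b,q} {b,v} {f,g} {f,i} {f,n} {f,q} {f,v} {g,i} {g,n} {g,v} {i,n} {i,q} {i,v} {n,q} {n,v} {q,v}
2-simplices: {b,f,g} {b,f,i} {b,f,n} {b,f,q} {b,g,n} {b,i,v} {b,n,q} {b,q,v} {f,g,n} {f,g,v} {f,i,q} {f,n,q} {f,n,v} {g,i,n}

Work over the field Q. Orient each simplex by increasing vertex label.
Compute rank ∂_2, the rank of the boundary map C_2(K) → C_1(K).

n_0=7 n_1=20 n_2=14  [Q]
∂1: piv[bf,bg,bi,bn,bq,bv] rk=6  ker:fg,fi,fn,fq,fv,gi,gn,gv,in,iq,iv,nq,nv,qv
∂2: piv[bfg,bfi,bfn,bfq,bgn,biv,bnq,bqv,fgv,fiq,fnv,gin] rk=12  ker:fgn,fnq
rk∂_2=12

rank∂_2=12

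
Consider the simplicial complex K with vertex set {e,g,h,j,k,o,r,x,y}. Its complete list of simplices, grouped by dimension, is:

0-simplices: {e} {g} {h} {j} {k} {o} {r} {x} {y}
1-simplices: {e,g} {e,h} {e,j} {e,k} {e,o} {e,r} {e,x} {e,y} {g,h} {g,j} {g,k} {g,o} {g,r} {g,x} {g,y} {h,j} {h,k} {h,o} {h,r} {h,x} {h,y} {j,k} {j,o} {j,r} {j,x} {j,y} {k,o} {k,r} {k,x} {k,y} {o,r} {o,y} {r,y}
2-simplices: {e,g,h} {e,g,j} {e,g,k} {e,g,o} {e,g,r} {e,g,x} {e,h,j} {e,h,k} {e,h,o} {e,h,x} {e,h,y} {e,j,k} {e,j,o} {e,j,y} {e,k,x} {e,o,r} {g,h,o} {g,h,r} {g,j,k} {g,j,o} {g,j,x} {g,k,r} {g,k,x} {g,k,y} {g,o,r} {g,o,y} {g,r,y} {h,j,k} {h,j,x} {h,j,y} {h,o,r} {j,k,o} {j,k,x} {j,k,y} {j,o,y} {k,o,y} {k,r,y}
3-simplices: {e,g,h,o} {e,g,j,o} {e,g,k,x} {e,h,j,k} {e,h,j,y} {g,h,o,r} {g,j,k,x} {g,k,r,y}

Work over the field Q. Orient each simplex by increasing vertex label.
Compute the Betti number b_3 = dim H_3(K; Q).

b_3=0

n_0=9 n_1=33 n_2=37 n_3=8  [Q]
∂1: piv[eg,eh,ej,ek,eo,er,ex,ey] rk=8  ker:gh,gj,gk,go,gr,gx,gy,hj,hk,ho,hr,hx,hy,jk,jo,jr,jx,jy,ko,kr,kx,ky,or,oy,ry
∂2: piv[egh,egj,egk,ego,egr,egx,ehj,ehk,eho,ehx,ehy,ejk,ejo,ejy,ekx,eor,ghr,gjx,gkr,gky,goy,gry,jko,jky] rk=24  ker:gho,gjk,gjo,gkx,gor,hjk,hjx,hjy,hor,jkx,joy,koy,kry
∂3: piv[egho,egjo,egkx,ehjk,ehjy,ghor,gjkx,gkry] rk=8
b_3=(8−8)−0=0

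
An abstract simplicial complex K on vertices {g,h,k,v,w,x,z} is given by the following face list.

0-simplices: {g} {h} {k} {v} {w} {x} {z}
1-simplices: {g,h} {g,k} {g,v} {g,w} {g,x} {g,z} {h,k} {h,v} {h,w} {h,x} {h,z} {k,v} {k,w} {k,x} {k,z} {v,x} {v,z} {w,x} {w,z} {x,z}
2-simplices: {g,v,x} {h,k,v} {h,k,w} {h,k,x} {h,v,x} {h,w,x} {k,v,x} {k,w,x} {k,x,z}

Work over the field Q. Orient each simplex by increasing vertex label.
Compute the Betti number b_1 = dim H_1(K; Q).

n_0=7 n_1=20 n_2=9  [Q]
∂1: piv[gh,gk,gv,gw,gx,gz] rk=6  ker:hk,hv,hw,hx,hz,kv,kw,kx,kz,vx,vz,wx,wz,xz
∂2: piv[gvx,hkv,hkw,hkx,hvx,hwx,kxz] rk=7  ker:kvx,kwx
b_1=(20−6)−7=7

b_1=7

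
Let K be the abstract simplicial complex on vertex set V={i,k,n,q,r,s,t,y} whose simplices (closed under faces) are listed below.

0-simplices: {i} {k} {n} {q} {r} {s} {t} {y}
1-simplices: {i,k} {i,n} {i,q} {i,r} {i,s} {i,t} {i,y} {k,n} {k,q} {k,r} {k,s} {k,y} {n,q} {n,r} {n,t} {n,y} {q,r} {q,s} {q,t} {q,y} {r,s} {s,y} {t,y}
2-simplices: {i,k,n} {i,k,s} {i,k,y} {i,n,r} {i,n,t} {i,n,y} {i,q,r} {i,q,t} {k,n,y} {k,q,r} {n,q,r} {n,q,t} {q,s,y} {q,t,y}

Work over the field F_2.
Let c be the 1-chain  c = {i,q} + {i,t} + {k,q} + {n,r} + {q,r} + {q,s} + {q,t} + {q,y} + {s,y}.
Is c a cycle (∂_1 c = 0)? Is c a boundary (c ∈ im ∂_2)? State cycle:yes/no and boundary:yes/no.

n_0=8 n_1=23 n_2=14  [Z2]
∂1: piv[ik,in,iq,ir,is,it,iy] rk=7  ker:kn,kq,kr,ks,ky,nq,nr,nt,ny,qr,qs,qt,qy,rs,sy,ty
∂2: piv[ikn,iks,iky,inr,int,iny,iqr,iqt,kqr,nqr,qsy,qty] rk=12  ker:kny,nqt
∂1c = {k} + {n}

cycle:no boundary:no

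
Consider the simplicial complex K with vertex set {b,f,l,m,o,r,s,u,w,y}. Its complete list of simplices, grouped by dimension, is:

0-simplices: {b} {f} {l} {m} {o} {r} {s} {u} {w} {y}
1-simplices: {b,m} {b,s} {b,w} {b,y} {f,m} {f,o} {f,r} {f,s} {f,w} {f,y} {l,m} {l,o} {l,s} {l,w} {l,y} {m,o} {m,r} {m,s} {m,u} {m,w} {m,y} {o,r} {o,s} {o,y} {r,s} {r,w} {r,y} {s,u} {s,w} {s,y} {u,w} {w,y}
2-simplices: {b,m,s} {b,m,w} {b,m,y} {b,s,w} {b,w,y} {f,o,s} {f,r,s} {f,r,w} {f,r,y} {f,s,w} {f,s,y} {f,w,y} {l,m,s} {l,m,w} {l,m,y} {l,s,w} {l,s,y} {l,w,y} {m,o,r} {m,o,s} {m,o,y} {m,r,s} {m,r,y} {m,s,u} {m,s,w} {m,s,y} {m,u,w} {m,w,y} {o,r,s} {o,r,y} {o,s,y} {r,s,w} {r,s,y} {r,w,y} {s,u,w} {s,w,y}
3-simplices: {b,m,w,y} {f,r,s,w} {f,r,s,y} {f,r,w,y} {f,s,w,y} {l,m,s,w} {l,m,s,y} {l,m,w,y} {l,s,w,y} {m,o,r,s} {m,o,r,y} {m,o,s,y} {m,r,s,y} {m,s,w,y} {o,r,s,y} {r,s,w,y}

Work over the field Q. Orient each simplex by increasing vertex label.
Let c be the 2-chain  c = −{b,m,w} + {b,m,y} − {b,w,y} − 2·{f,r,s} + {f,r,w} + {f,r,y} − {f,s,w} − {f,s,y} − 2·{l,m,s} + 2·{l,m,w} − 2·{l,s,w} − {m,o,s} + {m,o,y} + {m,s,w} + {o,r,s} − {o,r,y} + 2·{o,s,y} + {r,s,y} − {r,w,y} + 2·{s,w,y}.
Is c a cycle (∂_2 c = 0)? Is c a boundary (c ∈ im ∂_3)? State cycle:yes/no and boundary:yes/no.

n_0=10 n_1=32 n_2=36 n_3=16  [Q]
∂1: piv[bm,bs,bw,by,fm,fo,fr,lm,mu] rk=9  ker:fs,fw,fy,lo,ls,lw,ly,mo,mr,ms,mw,my,or,os,oy,rs,rw,ry,su,sw,sy,uw,wy
∂2: piv[bms,bmw,bmy,bsw,bwy,fos,frs,frw,fry,fsw,fsy,fwy,lms,lmw,lmy,mor,mos,moy,mrs,msu,muw] rk=21  ker:lsw,lsy,lwy,mry,msw,msy,mwy,ors,ory,osy,rsw,rsy,rwy,suw,swy
∂3: piv[bmwy,frsw,frsy,frwy,fswy,lmsw,lmsy,lmwy,lswy,mors,mory,mosy,mrsy] rk=13  ker:mswy,orsy,rswy
∂2c = 0
c vs im∂3: reduces to 0 ⇒ boundary

cycle:yes boundary:yes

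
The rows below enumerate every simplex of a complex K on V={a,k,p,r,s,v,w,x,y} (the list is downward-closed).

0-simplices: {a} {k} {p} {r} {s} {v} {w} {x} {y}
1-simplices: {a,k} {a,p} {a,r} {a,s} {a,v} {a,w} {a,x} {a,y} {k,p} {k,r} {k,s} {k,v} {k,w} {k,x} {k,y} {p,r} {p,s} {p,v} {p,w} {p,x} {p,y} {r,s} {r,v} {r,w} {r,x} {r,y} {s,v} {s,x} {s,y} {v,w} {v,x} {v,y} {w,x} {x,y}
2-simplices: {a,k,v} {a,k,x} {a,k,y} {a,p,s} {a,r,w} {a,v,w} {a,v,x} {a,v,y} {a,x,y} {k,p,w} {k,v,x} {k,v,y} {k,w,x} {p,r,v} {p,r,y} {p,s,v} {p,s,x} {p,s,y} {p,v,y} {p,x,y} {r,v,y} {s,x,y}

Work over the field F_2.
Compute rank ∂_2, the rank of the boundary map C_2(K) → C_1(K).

rank∂_2=18

n_0=9 n_1=34 n_2=22  [Z2]
∂1: piv[ak,ap,ar,as,av,aw,ax,ay] rk=8  ker:kp,kr,ks,kv,kw,kx,ky,pr,ps,pv,pw,px,py,rs,rv,rw,rx,ry,sv,sx,sy,vw,vx,vy,wx,xy
∂2: piv[akv,akx,aky,aps,arw,avw,avx,avy,axy,kpw,kwx,prv,pry,psv,psx,psy,pvy,pxy] rk=18  ker:kvx,kvy,rvy,sxy
rk∂_2=18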